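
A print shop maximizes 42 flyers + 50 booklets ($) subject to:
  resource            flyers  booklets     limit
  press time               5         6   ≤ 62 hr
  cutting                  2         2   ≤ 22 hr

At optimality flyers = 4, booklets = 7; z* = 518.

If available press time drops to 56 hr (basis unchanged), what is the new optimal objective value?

470

Check each constraint at x*: press time 62/62 (tight); cutting 22/22 (tight).
Dual feasibility on the basic columns requires 5·y_press time + 2·y_cutting = 42, 6·y_press time + 2·y_cutting = 50.
Solving: y_press time = 8, y_cutting = 1.
Δz = y_press time·Δb = 8 × (-6) = -48, so new z* = 518 − 48 = 470.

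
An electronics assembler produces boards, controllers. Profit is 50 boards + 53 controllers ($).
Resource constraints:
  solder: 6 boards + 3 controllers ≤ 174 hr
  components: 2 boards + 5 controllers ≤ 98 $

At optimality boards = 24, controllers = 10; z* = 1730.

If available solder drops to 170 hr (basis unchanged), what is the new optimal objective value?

1706

Check each constraint at x*: solder 174/174 (tight); components 98/98 (tight).
The binding rows give the dual system: 6·y_solder + 2·y_components = 50 and 3·y_solder + 5·y_components = 53.
Solving: y_solder = 6, y_components = 7.
Δz = y_solder·Δb = 6 × (-4) = -24, so new z* = 1730 − 24 = 1706.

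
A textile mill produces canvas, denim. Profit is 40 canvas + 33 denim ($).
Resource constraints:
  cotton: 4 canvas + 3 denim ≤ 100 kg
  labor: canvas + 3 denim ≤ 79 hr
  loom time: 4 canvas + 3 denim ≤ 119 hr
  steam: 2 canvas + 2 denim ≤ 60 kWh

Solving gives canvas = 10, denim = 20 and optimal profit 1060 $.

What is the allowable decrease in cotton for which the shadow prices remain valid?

4.5

Binding constraints: cotton, steam. The basis is B = [[4,3],[2,2]] with det 2.
Per unit decrease in cotton, x* moves by d = (-1, 1).
The basis stays optimal until labor becomes binding; allowable decrease = 4.5 kg.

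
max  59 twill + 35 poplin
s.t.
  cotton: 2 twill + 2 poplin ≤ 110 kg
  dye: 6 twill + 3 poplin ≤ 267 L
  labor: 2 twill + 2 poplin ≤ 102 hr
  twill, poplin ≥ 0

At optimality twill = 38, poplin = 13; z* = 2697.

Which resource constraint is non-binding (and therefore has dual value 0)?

cotton

cotton: 102/110 (slack 8)
dye: 267/267 (binding)
labor: 102/102 (binding)
By complementary slackness, a constraint with positive slack has shadow price 0 → cotton.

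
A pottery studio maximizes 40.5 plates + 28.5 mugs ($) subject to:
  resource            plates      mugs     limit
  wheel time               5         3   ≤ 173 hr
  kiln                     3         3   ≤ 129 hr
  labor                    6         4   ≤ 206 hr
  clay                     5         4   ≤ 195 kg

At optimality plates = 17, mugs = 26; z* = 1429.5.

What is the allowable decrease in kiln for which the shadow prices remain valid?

Binding constraints: kiln, labor. The basis is B = [[3,3],[6,4]] with det -6.
Per unit decrease in kiln, x* moves by d = (0.6667, -1).
The basis stays optimal until mugs reaches 0; allowable decrease = 26 hr.

26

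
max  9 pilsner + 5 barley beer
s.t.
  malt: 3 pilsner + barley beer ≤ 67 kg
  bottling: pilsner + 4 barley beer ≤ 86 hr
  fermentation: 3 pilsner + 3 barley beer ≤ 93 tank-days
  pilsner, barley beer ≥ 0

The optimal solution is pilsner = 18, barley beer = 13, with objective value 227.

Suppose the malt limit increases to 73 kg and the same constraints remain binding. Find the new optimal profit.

Binding: malt and fermentation. Non-binding: bottling (16 unused).
By complementary slackness, y = 0 for the non-binding constraint.
Dual feasibility on the basic columns requires 3·y_malt + 3·y_fermentation = 9, 1·y_malt + 3·y_fermentation = 5.
This yields shadow prices y_malt = 2, y_fermentation = 1.
Δz = y_malt·Δb = 2 × (6) = 12, so new z* = 227 + 12 = 239.

239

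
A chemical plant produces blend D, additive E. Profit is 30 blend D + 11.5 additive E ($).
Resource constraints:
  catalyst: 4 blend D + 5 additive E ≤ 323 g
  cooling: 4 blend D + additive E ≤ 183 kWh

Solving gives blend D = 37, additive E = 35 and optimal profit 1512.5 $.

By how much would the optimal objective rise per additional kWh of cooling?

Both catalyst and cooling are binding at x*.
The binding rows give the dual system: 4·y_catalyst + 4·y_cooling = 30 and 5·y_catalyst + 1·y_cooling = 11.5.
Solving: y_catalyst = 1, y_cooling = 6.5.
Shadow price of cooling = 6.5.

6.5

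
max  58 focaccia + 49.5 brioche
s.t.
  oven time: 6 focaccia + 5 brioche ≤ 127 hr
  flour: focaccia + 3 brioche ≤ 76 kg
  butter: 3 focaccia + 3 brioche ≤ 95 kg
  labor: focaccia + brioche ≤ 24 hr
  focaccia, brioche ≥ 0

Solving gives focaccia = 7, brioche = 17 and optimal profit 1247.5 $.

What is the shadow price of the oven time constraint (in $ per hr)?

8.5

Check each constraint at x*: oven time 127/127 (tight); flour 58/76 (slack 18); butter 72/95 (slack 23); labor 24/24 (tight).
Slack constraints have shadow price 0 (complementary slackness).
From A_Bᵀ y = c: 6·y_oven time + 1·y_labor = 58; 5·y_oven time + 1·y_labor = 49.5.
→ y_oven time = 8.5 and y_labor = 7.
Shadow price of oven time = 8.5.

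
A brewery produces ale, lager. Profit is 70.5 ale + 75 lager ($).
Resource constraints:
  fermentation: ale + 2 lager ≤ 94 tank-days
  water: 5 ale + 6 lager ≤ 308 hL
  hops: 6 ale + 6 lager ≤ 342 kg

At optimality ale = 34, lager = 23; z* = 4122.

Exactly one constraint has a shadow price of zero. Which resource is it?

fermentation

fermentation: 80/94 (slack 14)
water: 308/308 (binding)
hops: 342/342 (binding)
By complementary slackness, a constraint with positive slack has shadow price 0 → fermentation.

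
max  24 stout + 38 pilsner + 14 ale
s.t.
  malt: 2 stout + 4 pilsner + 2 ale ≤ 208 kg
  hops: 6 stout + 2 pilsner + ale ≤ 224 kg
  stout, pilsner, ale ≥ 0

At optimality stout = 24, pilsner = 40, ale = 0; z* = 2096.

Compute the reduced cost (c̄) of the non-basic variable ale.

-5

Check each constraint at x*: malt 208/208 (tight); hops 224/224 (tight).
Dual feasibility on the basic columns requires 2·y_malt + 6·y_hops = 24, 4·y_malt + 2·y_hops = 38.
→ y_malt = 9 and y_hops = 1.
Reduced cost of ale: c₃ − yᵀa₃ = 14 − (9·2 + 1·1) = 14 − 19 = -5.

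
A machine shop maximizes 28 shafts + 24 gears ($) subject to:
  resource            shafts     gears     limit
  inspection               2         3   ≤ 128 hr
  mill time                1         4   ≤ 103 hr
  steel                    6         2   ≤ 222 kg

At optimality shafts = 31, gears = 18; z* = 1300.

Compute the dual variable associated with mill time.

Binding: mill time and steel. Non-binding: inspection (12 unused).
Since inspection is not tight, its dual is 0.
Dual feasibility on the basic columns requires 1·y_mill time + 6·y_steel = 28, 4·y_mill time + 2·y_steel = 24.
This yields shadow prices y_mill time = 4, y_steel = 4.
Shadow price of mill time = 4.

4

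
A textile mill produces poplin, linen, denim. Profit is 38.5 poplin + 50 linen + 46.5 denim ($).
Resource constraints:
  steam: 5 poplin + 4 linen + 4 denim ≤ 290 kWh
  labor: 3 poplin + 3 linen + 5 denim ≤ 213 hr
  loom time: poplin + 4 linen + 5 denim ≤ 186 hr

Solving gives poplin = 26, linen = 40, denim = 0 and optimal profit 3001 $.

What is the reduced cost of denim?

-9.5

Binding: steam and loom time. Non-binding: labor (15 unused).
By complementary slackness, y = 0 for the non-binding constraint.
From A_Bᵀ y = c: 5·y_steam + 1·y_loom time = 38.5; 4·y_steam + 4·y_loom time = 50.
Solving: y_steam = 6.5, y_loom time = 6.
Reduced cost of denim: c₃ − yᵀa₃ = 46.5 − (6.5·4 + 6·5) = 46.5 − 56 = -9.5.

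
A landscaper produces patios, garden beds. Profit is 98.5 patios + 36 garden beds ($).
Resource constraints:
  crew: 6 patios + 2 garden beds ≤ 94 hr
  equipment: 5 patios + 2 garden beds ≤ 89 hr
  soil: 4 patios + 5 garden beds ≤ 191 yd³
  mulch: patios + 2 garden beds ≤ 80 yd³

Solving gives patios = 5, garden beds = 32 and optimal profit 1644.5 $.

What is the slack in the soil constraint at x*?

11

soil used = 4·5 + 5·32 = 180; slack = 191 − 180 = 11.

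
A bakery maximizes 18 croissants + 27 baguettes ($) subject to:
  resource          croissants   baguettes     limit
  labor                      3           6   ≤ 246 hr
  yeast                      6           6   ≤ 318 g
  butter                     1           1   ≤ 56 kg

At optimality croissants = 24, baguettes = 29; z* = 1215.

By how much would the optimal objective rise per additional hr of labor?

Check each constraint at x*: labor 246/246 (tight); yeast 318/318 (tight); butter 53/56 (slack 3).
Slack constraints have shadow price 0 (complementary slackness).
From A_Bᵀ y = c: 3·y_labor + 6·y_yeast = 18; 6·y_labor + 6·y_yeast = 27.
→ y_labor = 3 and y_yeast = 1.5.
Shadow price of labor = 3.

3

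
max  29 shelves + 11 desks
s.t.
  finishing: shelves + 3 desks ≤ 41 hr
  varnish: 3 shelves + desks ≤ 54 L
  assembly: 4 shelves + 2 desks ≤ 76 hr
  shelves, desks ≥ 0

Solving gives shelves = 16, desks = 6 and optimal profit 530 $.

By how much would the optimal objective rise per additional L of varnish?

Check each constraint at x*: finishing 34/41 (slack 7); varnish 54/54 (tight); assembly 76/76 (tight).
By complementary slackness, y = 0 for the non-binding constraint.
Dual feasibility on the basic columns requires 3·y_varnish + 4·y_assembly = 29, 1·y_varnish + 2·y_assembly = 11.
This yields shadow prices y_varnish = 7, y_assembly = 2.
Shadow price of varnish = 7.

7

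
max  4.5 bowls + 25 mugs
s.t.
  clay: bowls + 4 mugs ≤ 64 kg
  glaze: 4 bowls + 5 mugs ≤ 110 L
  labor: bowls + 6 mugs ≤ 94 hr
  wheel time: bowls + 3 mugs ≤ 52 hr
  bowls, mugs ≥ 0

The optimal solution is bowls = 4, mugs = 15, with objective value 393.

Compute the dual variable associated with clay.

1

At the optimum: clay uses 64 of 64 (binding); glaze uses 91 of 110 (slack = 19); labor uses 94 of 94 (binding); wheel time uses 49 of 52 (slack = 3).
By complementary slackness, y = 0 for the non-binding constraints.
The binding rows give the dual system: 1·y_clay + 1·y_labor = 4.5 and 4·y_clay + 6·y_labor = 25.
→ y_clay = 1 and y_labor = 3.5.
Shadow price of clay = 1.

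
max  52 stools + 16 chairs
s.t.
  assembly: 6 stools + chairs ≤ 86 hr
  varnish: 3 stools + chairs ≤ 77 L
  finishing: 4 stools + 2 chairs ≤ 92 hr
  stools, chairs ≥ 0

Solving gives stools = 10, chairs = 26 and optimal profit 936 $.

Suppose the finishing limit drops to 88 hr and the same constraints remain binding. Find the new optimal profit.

914

Check each constraint at x*: assembly 86/86 (tight); varnish 56/77 (slack 21); finishing 92/92 (tight).
Slack constraints have shadow price 0 (complementary slackness).
The binding rows give the dual system: 6·y_assembly + 4·y_finishing = 52 and 1·y_assembly + 2·y_finishing = 16.
→ y_assembly = 5 and y_finishing = 5.5.
Δz = y_finishing·Δb = 5.5 × (-4) = -22, so new z* = 936 − 22 = 914.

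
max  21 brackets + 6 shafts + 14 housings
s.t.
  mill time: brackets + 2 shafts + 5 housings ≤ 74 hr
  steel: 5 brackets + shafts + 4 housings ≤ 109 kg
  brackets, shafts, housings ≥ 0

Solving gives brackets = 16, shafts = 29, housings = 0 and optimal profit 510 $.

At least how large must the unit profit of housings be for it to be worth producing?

21

Check each constraint at x*: mill time 74/74 (tight); steel 109/109 (tight).
Dual feasibility on the basic columns requires 1·y_mill time + 5·y_steel = 21, 2·y_mill time + 1·y_steel = 6.
→ y_mill time = 1 and y_steel = 4.
housings enters the basis when its profit ≥ yᵀa₃ = 1·5 + 4·4 = 21.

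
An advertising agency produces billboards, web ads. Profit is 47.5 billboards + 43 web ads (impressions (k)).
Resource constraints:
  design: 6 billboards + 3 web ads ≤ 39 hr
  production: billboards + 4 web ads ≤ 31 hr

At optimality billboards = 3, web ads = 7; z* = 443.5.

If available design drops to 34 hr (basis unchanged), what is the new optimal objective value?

Both design and production are binding at x*.
Dual feasibility on the basic columns requires 6·y_design + 1·y_production = 47.5, 3·y_design + 4·y_production = 43.
This yields shadow prices y_design = 7, y_production = 5.5.
Δz = y_design·Δb = 7 × (-5) = -35, so new z* = 443.5 − 35 = 408.5.

408.5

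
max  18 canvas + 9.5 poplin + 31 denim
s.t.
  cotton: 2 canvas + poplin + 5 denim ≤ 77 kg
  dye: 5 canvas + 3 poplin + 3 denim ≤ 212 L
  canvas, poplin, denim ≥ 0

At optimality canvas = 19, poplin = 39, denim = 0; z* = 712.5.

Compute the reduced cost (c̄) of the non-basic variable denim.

At the optimum: cotton uses 77 of 77 (binding); dye uses 212 of 212 (binding).
From A_Bᵀ y = c: 2·y_cotton + 5·y_dye = 18; 1·y_cotton + 3·y_dye = 9.5.
→ y_cotton = 6.5 and y_dye = 1.
Reduced cost of denim: c₃ − yᵀa₃ = 31 − (6.5·5 + 1·3) = 31 − 35.5 = -4.5.

-4.5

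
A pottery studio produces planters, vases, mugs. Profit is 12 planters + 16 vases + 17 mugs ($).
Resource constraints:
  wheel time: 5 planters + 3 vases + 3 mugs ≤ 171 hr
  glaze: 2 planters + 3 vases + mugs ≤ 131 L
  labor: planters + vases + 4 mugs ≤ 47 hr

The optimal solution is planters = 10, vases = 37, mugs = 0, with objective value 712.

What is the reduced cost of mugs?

Check each constraint at x*: wheel time 161/171 (slack 10); glaze 131/131 (tight); labor 47/47 (tight).
By complementary slackness, y = 0 for the non-binding constraint.
Dual feasibility on the basic columns requires 2·y_glaze + 1·y_labor = 12, 3·y_glaze + 1·y_labor = 16.
→ y_glaze = 4 and y_labor = 4.
Reduced cost of mugs: c₃ − yᵀa₃ = 17 − (4·1 + 4·4) = 17 − 20 = -3.

-3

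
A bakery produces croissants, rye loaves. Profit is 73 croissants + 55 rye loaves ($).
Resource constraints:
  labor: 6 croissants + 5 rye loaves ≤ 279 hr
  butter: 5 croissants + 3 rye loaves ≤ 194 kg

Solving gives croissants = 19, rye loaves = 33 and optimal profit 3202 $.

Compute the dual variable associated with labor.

8

At the optimum: labor uses 279 of 279 (binding); butter uses 194 of 194 (binding).
The binding rows give the dual system: 6·y_labor + 5·y_butter = 73 and 5·y_labor + 3·y_butter = 55.
Solving: y_labor = 8, y_butter = 5.
Shadow price of labor = 8.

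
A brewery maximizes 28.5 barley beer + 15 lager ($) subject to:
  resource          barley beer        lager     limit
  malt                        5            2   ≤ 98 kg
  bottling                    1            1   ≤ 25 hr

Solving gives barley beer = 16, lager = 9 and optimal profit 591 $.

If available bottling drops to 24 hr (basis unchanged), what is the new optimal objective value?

585

Check each constraint at x*: malt 98/98 (tight); bottling 25/25 (tight).
From A_Bᵀ y = c: 5·y_malt + 1·y_bottling = 28.5; 2·y_malt + 1·y_bottling = 15.
→ y_malt = 4.5 and y_bottling = 6.
Δz = y_bottling·Δb = 6 × (-1) = -6, so new z* = 591 − 6 = 585.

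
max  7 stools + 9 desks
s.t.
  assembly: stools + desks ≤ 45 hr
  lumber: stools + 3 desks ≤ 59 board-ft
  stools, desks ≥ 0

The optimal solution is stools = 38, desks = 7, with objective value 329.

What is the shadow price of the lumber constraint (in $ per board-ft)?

1

At the optimum: assembly uses 45 of 45 (binding); lumber uses 59 of 59 (binding).
The binding rows give the dual system: 1·y_assembly + 1·y_lumber = 7 and 1·y_assembly + 3·y_lumber = 9.
This yields shadow prices y_assembly = 6, y_lumber = 1.
Shadow price of lumber = 1.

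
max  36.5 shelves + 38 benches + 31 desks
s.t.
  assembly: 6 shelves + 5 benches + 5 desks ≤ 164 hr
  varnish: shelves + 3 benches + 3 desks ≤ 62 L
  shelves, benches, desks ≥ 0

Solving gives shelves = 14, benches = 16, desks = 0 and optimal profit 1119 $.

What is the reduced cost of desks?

-7

Both assembly and varnish are binding at x*.
Dual feasibility on the basic columns requires 6·y_assembly + 1·y_varnish = 36.5, 5·y_assembly + 3·y_varnish = 38.
Solving: y_assembly = 5.5, y_varnish = 3.5.
Reduced cost of desks: c₃ − yᵀa₃ = 31 − (5.5·5 + 3.5·3) = 31 − 38 = -7.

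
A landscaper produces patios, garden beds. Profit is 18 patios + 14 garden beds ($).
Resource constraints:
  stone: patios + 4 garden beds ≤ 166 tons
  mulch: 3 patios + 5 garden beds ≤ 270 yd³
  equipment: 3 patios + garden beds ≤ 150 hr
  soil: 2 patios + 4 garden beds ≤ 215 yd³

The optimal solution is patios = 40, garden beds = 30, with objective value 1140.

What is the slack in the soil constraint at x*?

15

soil used = 2·40 + 4·30 = 200; slack = 215 − 200 = 15.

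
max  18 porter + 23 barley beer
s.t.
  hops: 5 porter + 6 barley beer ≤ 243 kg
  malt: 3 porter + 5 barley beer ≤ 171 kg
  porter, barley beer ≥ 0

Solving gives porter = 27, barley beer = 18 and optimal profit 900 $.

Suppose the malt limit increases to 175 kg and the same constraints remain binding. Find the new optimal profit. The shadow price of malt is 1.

904

Δb = 4, so new z* = 900 + (1)·(4) = 900 + 4 = 904.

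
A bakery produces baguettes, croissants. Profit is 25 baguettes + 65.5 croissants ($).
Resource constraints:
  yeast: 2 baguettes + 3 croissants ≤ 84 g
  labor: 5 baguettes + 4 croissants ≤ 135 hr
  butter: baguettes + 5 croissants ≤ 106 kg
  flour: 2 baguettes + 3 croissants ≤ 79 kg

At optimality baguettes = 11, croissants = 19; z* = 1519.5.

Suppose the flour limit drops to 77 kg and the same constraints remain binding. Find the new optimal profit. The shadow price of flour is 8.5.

Δb = -2, so new z* = 1519.5 + (8.5)·(-2) = 1519.5 − 17 = 1502.5.

1502.5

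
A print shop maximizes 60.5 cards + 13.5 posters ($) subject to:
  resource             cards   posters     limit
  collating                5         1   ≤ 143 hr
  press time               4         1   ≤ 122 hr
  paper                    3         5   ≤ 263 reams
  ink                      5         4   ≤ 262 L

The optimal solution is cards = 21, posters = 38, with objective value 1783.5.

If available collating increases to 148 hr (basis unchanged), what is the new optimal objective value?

Binding: collating and press time. Non-binding: paper (10 unused), ink (5 unused).
By complementary slackness, y = 0 for the non-binding constraints.
Dual feasibility on the basic columns requires 5·y_collating + 4·y_press time = 60.5, 1·y_collating + 1·y_press time = 13.5.
This yields shadow prices y_collating = 6.5, y_press time = 7.
Δz = y_collating·Δb = 6.5 × (5) = 32.5, so new z* = 1783.5 + 32.5 = 1816.

1816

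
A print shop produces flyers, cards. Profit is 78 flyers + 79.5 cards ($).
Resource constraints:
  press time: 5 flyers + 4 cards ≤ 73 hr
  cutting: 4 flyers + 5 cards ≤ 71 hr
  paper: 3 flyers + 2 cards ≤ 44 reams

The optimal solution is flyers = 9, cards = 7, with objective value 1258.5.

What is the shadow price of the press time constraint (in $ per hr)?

Binding: press time and cutting. Non-binding: paper (3 unused).
By complementary slackness, y = 0 for the non-binding constraint.
From A_Bᵀ y = c: 5·y_press time + 4·y_cutting = 78; 4·y_press time + 5·y_cutting = 79.5.
Solving: y_press time = 8, y_cutting = 9.5.
Shadow price of press time = 8.

8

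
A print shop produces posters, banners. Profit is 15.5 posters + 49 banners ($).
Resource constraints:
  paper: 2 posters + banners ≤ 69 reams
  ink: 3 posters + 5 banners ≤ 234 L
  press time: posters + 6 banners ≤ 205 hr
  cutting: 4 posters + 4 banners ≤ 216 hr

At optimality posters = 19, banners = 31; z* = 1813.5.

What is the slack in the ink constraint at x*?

22

ink used = 3·19 + 5·31 = 212; slack = 234 − 212 = 22.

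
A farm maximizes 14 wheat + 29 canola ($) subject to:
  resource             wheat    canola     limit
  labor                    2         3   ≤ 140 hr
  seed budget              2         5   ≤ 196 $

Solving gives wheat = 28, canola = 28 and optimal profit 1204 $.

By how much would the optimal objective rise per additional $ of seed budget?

4

Both labor and seed budget are binding at x*.
Dual feasibility on the basic columns requires 2·y_labor + 2·y_seed budget = 14, 3·y_labor + 5·y_seed budget = 29.
→ y_labor = 3 and y_seed budget = 4.
Shadow price of seed budget = 4.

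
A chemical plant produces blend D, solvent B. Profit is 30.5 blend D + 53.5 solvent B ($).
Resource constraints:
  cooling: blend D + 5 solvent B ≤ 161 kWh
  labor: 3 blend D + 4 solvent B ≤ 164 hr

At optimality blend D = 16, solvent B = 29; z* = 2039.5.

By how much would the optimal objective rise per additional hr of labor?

At the optimum: cooling uses 161 of 161 (binding); labor uses 164 of 164 (binding).
From A_Bᵀ y = c: 1·y_cooling + 3·y_labor = 30.5; 5·y_cooling + 4·y_labor = 53.5.
This yields shadow prices y_cooling = 3.5, y_labor = 9.
Shadow price of labor = 9.

9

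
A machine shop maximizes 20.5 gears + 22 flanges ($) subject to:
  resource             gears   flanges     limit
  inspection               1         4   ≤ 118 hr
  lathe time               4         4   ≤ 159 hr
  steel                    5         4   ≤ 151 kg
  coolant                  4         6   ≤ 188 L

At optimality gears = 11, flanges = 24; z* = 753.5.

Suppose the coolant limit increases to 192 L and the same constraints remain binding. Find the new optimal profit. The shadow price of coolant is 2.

761.5

Δb = 4, so new z* = 753.5 + (2)·(4) = 753.5 + 8 = 761.5.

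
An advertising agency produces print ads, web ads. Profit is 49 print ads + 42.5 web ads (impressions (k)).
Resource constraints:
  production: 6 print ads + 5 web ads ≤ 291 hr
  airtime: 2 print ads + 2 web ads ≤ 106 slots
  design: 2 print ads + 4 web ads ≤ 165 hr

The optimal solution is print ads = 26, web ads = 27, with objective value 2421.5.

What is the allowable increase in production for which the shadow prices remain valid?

27

Binding constraints: production, airtime. The basis is B = [[6,5],[2,2]] with det 2.
Per unit increase in production, x* moves by d = (1, -1).
The basis stays optimal until web ads reaches 0; allowable increase = 27 hr.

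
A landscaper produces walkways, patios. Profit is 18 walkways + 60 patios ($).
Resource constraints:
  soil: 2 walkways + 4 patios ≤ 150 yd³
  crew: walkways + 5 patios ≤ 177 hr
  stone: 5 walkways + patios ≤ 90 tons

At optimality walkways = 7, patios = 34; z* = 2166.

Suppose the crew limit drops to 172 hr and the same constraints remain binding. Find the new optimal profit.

2126

Binding: soil and crew. Non-binding: stone (21 unused).
Since stone is not tight, its dual is 0.
From A_Bᵀ y = c: 2·y_soil + 1·y_crew = 18; 4·y_soil + 5·y_crew = 60.
→ y_soil = 5 and y_crew = 8.
Δz = y_crew·Δb = 8 × (-5) = -40, so new z* = 2166 − 40 = 2126.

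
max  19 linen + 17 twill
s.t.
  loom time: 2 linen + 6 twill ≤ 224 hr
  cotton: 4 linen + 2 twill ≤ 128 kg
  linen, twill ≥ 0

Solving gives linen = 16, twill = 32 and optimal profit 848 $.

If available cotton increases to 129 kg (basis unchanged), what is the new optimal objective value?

852

Both loom time and cotton are binding at x*.
The binding rows give the dual system: 2·y_loom time + 4·y_cotton = 19 and 6·y_loom time + 2·y_cotton = 17.
Solving: y_loom time = 1.5, y_cotton = 4.
Δz = y_cotton·Δb = 4 × (1) = 4, so new z* = 848 + 4 = 852.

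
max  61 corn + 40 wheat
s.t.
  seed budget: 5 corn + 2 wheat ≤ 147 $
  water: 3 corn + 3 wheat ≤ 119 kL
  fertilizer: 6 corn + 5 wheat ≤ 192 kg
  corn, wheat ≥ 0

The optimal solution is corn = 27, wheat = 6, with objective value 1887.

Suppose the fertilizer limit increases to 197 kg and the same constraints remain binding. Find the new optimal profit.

At the optimum: seed budget uses 147 of 147 (binding); water uses 99 of 119 (slack = 20); fertilizer uses 192 of 192 (binding).
Since water is not tight, its dual is 0.
From A_Bᵀ y = c: 5·y_seed budget + 6·y_fertilizer = 61; 2·y_seed budget + 5·y_fertilizer = 40.
This yields shadow prices y_seed budget = 5, y_fertilizer = 6.
Δz = y_fertilizer·Δb = 6 × (5) = 30, so new z* = 1887 + 30 = 1917.

1917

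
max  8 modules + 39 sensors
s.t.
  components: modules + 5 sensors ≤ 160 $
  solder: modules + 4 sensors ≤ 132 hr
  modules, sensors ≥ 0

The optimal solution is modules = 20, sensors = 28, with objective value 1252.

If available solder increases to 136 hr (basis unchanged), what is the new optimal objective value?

1256

Check each constraint at x*: components 160/160 (tight); solder 132/132 (tight).
Dual feasibility on the basic columns requires 1·y_components + 1·y_solder = 8, 5·y_components + 4·y_solder = 39.
Solving: y_components = 7, y_solder = 1.
Δz = y_solder·Δb = 1 × (4) = 4, so new z* = 1252 + 4 = 1256.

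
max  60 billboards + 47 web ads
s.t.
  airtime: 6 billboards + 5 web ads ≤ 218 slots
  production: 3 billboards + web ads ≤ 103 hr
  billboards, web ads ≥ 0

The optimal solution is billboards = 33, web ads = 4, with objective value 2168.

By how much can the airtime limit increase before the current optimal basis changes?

Binding constraints: airtime, production. The basis is B = [[6,5],[3,1]] with det -9.
Per unit increase in airtime, x* moves by d = (-0.1111, 0.3333).
The basis stays optimal until billboards reaches 0; allowable increase = 297 slots.

297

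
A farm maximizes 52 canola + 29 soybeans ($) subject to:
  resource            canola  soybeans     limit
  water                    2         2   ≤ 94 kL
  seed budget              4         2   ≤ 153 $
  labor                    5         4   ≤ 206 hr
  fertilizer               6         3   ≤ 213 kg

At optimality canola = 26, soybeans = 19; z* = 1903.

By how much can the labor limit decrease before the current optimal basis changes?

Binding constraints: labor, fertilizer. The basis is B = [[5,4],[6,3]] with det -9.
Per unit decrease in labor, x* moves by d = (0.3333, -0.6667).
The basis stays optimal until soybeans reaches 0; allowable decrease = 28.5 hr.

28.5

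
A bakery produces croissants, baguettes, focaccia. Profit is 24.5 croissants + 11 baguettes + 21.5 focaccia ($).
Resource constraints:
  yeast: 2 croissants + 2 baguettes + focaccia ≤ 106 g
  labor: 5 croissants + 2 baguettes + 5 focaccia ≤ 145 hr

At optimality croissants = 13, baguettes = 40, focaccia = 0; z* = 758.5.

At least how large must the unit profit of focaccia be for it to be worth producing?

At the optimum: yeast uses 106 of 106 (binding); labor uses 145 of 145 (binding).
The binding rows give the dual system: 2·y_yeast + 5·y_labor = 24.5 and 2·y_yeast + 2·y_labor = 11.
Solving: y_yeast = 1, y_labor = 4.5.
focaccia enters the basis when its profit ≥ yᵀa₃ = 1·1 + 4.5·5 = 23.5.

23.5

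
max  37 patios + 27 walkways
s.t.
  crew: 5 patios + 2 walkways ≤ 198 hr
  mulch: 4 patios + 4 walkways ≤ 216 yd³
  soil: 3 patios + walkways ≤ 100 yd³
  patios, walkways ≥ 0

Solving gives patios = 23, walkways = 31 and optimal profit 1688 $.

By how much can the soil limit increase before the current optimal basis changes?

14

Binding constraints: mulch, soil. The basis is B = [[4,4],[3,1]] with det -8.
Per unit increase in soil, x* moves by d = (0.5, -0.5).
The basis stays optimal until crew becomes binding; allowable increase = 14 yd³.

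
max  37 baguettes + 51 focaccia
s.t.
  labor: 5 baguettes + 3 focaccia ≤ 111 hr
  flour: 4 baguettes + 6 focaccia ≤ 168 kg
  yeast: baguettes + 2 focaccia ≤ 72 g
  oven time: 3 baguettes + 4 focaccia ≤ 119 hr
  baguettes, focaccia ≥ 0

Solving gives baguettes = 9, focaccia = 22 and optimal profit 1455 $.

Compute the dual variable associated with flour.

Binding: labor and flour. Non-binding: yeast (19 unused), oven time (4 unused).
By complementary slackness, y = 0 for the non-binding constraints.
From A_Bᵀ y = c: 5·y_labor + 4·y_flour = 37; 3·y_labor + 6·y_flour = 51.
This yields shadow prices y_labor = 1, y_flour = 8.
Shadow price of flour = 8.

8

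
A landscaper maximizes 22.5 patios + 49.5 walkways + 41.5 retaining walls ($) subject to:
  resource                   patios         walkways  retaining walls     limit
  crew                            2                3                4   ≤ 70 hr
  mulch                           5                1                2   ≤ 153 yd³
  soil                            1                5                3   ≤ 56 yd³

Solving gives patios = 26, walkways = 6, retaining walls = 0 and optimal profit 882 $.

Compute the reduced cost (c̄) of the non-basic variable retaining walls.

At the optimum: crew uses 70 of 70 (binding); mulch uses 136 of 153 (slack = 17); soil uses 56 of 56 (binding).
Since mulch is not tight, its dual is 0.
From A_Bᵀ y = c: 2·y_crew + 1·y_soil = 22.5; 3·y_crew + 5·y_soil = 49.5.
→ y_crew = 9 and y_soil = 4.5.
Reduced cost of retaining walls: c₃ − yᵀa₃ = 41.5 − (9·4 + 4.5·3) = 41.5 − 49.5 = -8.

-8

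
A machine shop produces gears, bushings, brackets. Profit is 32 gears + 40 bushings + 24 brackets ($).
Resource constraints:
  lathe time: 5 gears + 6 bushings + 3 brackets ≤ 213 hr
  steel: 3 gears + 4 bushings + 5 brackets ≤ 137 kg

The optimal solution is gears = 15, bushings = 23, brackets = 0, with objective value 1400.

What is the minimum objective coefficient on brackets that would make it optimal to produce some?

Check each constraint at x*: lathe time 213/213 (tight); steel 137/137 (tight).
From A_Bᵀ y = c: 5·y_lathe time + 3·y_steel = 32; 6·y_lathe time + 4·y_steel = 40.
Solving: y_lathe time = 4, y_steel = 4.
brackets enters the basis when its profit ≥ yᵀa₃ = 4·3 + 4·5 = 32.

32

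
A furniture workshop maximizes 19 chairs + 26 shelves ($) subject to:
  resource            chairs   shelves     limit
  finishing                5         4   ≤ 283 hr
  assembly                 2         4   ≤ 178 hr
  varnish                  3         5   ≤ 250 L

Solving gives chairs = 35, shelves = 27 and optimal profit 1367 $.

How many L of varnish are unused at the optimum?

varnish used = 3·35 + 5·27 = 240; slack = 250 − 240 = 10.

10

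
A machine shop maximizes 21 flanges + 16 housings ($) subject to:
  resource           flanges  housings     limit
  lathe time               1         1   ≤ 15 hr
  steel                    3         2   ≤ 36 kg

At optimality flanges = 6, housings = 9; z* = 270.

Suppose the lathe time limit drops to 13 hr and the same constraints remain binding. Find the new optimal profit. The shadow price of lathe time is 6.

258

Δb = -2, so new z* = 270 + (6)·(-2) = 270 − 12 = 258.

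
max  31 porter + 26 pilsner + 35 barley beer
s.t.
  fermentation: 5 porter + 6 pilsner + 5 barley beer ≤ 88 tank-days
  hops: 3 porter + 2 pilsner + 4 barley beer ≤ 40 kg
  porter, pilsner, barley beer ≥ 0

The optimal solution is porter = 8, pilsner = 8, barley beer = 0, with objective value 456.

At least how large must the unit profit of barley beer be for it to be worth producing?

At the optimum: fermentation uses 88 of 88 (binding); hops uses 40 of 40 (binding).
The binding rows give the dual system: 5·y_fermentation + 3·y_hops = 31 and 6·y_fermentation + 2·y_hops = 26.
This yields shadow prices y_fermentation = 2, y_hops = 7.
barley beer enters the basis when its profit ≥ yᵀa₃ = 2·5 + 7·4 = 38.

38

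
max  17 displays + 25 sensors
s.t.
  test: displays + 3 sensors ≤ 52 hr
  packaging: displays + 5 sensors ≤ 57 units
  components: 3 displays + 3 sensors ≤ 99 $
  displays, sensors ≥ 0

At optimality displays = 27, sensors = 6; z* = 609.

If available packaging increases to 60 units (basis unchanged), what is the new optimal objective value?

615

Check each constraint at x*: test 45/52 (slack 7); packaging 57/57 (tight); components 99/99 (tight).
By complementary slackness, y = 0 for the non-binding constraint.
Dual feasibility on the basic columns requires 1·y_packaging + 3·y_components = 17, 5·y_packaging + 3·y_components = 25.
Solving: y_packaging = 2, y_components = 5.
Δz = y_packaging·Δb = 2 × (3) = 6, so new z* = 609 + 6 = 615.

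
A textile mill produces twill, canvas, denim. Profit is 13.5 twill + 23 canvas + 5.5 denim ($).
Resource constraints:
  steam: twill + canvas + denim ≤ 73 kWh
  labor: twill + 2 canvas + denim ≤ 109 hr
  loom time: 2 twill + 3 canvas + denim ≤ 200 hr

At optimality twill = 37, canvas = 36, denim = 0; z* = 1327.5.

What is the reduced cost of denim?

Check each constraint at x*: steam 73/73 (tight); labor 109/109 (tight); loom time 182/200 (slack 18).
By complementary slackness, y = 0 for the non-binding constraint.
From A_Bᵀ y = c: 1·y_steam + 1·y_labor = 13.5; 1·y_steam + 2·y_labor = 23.
→ y_steam = 4 and y_labor = 9.5.
Reduced cost of denim: c₃ − yᵀa₃ = 5.5 − (4·1 + 9.5·1) = 5.5 − 13.5 = -8.

-8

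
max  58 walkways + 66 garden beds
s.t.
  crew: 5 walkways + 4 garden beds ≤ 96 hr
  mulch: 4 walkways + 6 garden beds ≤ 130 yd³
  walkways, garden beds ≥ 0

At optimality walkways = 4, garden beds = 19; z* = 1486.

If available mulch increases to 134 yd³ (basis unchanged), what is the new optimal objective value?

At the optimum: crew uses 96 of 96 (binding); mulch uses 130 of 130 (binding).
The binding rows give the dual system: 5·y_crew + 4·y_mulch = 58 and 4·y_crew + 6·y_mulch = 66.
Solving: y_crew = 6, y_mulch = 7.
Δz = y_mulch·Δb = 7 × (4) = 28, so new z* = 1486 + 28 = 1514.

1514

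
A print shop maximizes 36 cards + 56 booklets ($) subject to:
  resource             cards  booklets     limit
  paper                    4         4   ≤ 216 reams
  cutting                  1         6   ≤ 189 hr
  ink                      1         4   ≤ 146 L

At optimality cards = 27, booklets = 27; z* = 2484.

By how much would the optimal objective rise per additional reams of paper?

Check each constraint at x*: paper 216/216 (tight); cutting 189/189 (tight); ink 135/146 (slack 11).
Slack constraints have shadow price 0 (complementary slackness).
The binding rows give the dual system: 4·y_paper + 1·y_cutting = 36 and 4·y_paper + 6·y_cutting = 56.
Solving: y_paper = 8, y_cutting = 4.
Shadow price of paper = 8.

8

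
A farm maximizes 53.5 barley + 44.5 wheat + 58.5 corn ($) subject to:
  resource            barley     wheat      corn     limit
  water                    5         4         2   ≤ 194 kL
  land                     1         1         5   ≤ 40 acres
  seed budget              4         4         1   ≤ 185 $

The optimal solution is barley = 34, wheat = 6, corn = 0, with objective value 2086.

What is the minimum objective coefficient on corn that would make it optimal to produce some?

60.5

Binding: water and land. Non-binding: seed budget (25 unused).
Since seed budget is not tight, its dual is 0.
The binding rows give the dual system: 5·y_water + 1·y_land = 53.5 and 4·y_water + 1·y_land = 44.5.
Solving: y_water = 9, y_land = 8.5.
corn enters the basis when its profit ≥ yᵀa₃ = 9·2 + 8.5·5 = 60.5.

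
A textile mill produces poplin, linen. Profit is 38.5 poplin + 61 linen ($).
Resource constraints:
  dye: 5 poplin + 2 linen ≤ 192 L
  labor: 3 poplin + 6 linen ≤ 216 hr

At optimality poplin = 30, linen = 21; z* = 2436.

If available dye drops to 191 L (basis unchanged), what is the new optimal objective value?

2434

At the optimum: dye uses 192 of 192 (binding); labor uses 216 of 216 (binding).
From A_Bᵀ y = c: 5·y_dye + 3·y_labor = 38.5; 2·y_dye + 6·y_labor = 61.
→ y_dye = 2 and y_labor = 9.5.
Δz = y_dye·Δb = 2 × (-1) = -2, so new z* = 2436 − 2 = 2434.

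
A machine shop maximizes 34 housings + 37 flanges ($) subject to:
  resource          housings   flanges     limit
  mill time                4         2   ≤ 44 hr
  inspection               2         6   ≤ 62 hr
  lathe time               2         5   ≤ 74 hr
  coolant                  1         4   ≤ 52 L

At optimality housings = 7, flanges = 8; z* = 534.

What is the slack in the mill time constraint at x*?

0

mill time used = 4·7 + 2·8 = 44; slack = 44 − 44 = 0.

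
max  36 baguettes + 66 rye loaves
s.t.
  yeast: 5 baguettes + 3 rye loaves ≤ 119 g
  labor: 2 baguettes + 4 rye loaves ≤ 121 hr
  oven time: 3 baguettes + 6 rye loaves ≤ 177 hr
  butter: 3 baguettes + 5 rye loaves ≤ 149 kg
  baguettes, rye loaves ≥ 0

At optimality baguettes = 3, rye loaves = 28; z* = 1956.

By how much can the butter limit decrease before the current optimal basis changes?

1.5

Binding constraints: oven time, butter. The basis is B = [[3,6],[3,5]] with det -3.
Per unit decrease in butter, x* moves by d = (-2, 1).
The basis stays optimal until baguettes reaches 0; allowable decrease = 1.5 kg.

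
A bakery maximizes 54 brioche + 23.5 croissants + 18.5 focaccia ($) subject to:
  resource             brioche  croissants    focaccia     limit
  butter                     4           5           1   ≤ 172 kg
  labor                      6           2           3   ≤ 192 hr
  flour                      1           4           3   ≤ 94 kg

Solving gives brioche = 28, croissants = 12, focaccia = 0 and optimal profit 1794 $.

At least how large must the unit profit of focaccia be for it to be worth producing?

Check each constraint at x*: butter 172/172 (tight); labor 192/192 (tight); flour 76/94 (slack 18).
By complementary slackness, y = 0 for the non-binding constraint.
The binding rows give the dual system: 4·y_butter + 6·y_labor = 54 and 5·y_butter + 2·y_labor = 23.5.
→ y_butter = 1.5 and y_labor = 8.
focaccia enters the basis when its profit ≥ yᵀa₃ = 1.5·1 + 8·3 = 25.5.

25.5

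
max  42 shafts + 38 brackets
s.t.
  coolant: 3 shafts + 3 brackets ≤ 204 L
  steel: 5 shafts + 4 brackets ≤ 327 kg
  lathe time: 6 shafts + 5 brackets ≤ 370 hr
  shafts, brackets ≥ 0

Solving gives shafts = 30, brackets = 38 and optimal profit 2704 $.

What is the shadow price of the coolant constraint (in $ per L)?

At the optimum: coolant uses 204 of 204 (binding); steel uses 302 of 327 (slack = 25); lathe time uses 370 of 370 (binding).
Since steel is not tight, its dual is 0.
Dual feasibility on the basic columns requires 3·y_coolant + 6·y_lathe time = 42, 3·y_coolant + 5·y_lathe time = 38.
This yields shadow prices y_coolant = 6, y_lathe time = 4.
Shadow price of coolant = 6.

6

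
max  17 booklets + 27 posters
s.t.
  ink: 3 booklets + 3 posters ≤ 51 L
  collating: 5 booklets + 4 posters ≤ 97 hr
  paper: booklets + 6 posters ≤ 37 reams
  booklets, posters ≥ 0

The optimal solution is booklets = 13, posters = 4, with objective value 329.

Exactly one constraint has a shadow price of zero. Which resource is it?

ink: 51/51 (binding)
collating: 81/97 (slack 16)
paper: 37/37 (binding)
By complementary slackness, a constraint with positive slack has shadow price 0 → collating.

collating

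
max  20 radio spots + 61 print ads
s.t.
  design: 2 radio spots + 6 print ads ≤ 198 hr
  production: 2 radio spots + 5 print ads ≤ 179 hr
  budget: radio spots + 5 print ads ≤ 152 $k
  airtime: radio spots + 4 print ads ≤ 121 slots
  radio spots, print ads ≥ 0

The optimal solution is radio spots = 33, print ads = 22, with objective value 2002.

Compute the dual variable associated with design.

Check each constraint at x*: design 198/198 (tight); production 176/179 (slack 3); budget 143/152 (slack 9); airtime 121/121 (tight).
Slack constraints have shadow price 0 (complementary slackness).
Dual feasibility on the basic columns requires 2·y_design + 1·y_airtime = 20, 6·y_design + 4·y_airtime = 61.
Solving: y_design = 9.5, y_airtime = 1.
Shadow price of design = 9.5.

9.5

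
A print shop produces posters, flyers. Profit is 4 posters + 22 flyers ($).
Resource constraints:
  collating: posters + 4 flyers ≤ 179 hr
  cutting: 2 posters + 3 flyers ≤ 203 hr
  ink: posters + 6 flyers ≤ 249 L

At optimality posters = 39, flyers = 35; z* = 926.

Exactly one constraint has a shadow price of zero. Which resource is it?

collating: 179/179 (binding)
cutting: 183/203 (slack 20)
ink: 249/249 (binding)
By complementary slackness, a constraint with positive slack has shadow price 0 → cutting.

cutting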